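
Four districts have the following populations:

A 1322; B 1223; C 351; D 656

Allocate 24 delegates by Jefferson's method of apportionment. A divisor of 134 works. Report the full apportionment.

A 9, B 9, C 2, D 4

With modified divisor 134: modified quotas A 9.866, B 9.127, C 2.619, D 4.896.
Rounding down: A 9, B 9, C 2, D 4 (total 24).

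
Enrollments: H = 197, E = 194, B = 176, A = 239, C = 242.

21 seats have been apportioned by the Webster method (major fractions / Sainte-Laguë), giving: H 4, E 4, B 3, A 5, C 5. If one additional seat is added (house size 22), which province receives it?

B

Priority for the next seat is population ÷ (current seats + 0.5).
Priorities: H 43.778, E 43.111, B 50.286, A 43.455, C 44.000.
Highest priority: B.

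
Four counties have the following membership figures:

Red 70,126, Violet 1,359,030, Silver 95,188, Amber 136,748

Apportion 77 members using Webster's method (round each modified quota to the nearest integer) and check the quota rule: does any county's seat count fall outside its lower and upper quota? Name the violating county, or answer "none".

Violet

Standard quotas: Red 3.251, Violet 62.998, Silver 4.412, Amber 6.339.
Webster allocation: Red 3, Violet 64, Silver 4, Amber 6.
Violet has quota 62.998 (lower 62, upper 63) but receives 64 — outside the quota interval.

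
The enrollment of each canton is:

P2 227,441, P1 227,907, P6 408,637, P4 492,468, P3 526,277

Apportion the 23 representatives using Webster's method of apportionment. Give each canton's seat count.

P2: 3, P1: 3, P6: 5, P4: 6, P3: 6

Standard divisor 1882730/23 ≈ 81857.826; standard quotas: P2 2.778, P1 2.784, P6 4.992, P4 6.016, P3 6.429.
Rounding to the nearest integer gives P2 3, P1 3, P6 5, P4 6, P3 6 — total 23, matching the house size, so no adjustment is needed.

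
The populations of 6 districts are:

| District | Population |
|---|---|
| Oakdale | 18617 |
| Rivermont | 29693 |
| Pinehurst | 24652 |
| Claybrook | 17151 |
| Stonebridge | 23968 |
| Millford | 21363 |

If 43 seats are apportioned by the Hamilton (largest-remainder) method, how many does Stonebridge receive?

The standard divisor is 135444/43 ≈ 3149.86.
Standard quotas: Oakdale 5.9104, Rivermont 9.4268, Pinehurst 7.8264, Claybrook 5.4450, Stonebridge 7.6092, Millford 6.7822.
Lower quotas: Oakdale 5, Rivermont 9, Pinehurst 7, Claybrook 5, Stonebridge 7, Millford 6 (sum 39, leaving 4 seats).
Remainders in descending order: Oakdale 0.9104, Pinehurst 0.8264, Millford 0.7822, Stonebridge 0.6092, Claybrook 0.4450, Rivermont 0.4268.
Largest remainders: Oakdale, Pinehurst, Millford, Stonebridge receive the extra seats.
Stonebridge receives 8.

8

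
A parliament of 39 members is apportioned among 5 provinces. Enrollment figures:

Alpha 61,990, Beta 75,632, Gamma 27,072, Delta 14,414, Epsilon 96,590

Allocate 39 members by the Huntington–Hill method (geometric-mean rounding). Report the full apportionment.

Alpha: 9, Beta: 11, Gamma: 4, Delta: 2, Epsilon: 13

With divisor 7185: modified quotas Alpha 8.628, Beta 10.526, Gamma 3.768, Delta 2.006, Epsilon 13.443.
Geometric-mean thresholds: Alpha √(8·9)=8.485, Beta √(10·11)=10.488, Gamma √(3·4)=3.464, Delta √(2·3)=2.449, Epsilon √(13·14)=13.491.
Each quota rounded against its threshold gives Alpha 9, Beta 11, Gamma 4, Delta 2, Epsilon 13 (total 39).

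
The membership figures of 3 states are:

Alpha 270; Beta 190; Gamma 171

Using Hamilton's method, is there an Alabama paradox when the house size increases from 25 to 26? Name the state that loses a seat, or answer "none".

none

At 25 seats: Alpha 11, Beta 7, Gamma 7.
At 26 seats: Alpha 11, Beta 8, Gamma 7.
No state's allocation decreased.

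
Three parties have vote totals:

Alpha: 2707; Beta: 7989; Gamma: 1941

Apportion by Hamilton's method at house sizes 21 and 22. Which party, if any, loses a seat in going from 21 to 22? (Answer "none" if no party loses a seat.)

none

At 21 seats: Alpha 5, Beta 13, Gamma 3.
At 22 seats: Alpha 5, Beta 14, Gamma 3.
No party's allocation decreased.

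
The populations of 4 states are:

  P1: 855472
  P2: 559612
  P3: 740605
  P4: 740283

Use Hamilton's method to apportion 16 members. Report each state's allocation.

P1 5, P2 3, P3 4, P4 4

Standard divisor: 2895972 ÷ 16 ≈ 180998.25.
Standard quotas: P1 4.7264, P2 3.0918, P3 4.0918, P4 4.0900.
Lower quotas: P1 4, P2 3, P3 4, P4 4 (sum 15, leaving 1 seat).
Remainders in descending order: P1 0.7264, P2 0.0918, P3 0.0918, P4 0.0900.
Largest remainder: P1 receives the extra seat.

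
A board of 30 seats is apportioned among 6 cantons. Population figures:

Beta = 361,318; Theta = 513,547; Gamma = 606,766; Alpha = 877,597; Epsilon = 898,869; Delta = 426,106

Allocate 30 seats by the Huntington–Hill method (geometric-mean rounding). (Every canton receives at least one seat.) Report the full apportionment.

With divisor 121561: modified quotas Beta 2.972, Theta 4.225, Gamma 4.991, Alpha 7.219, Epsilon 7.394, Delta 3.505.
Geometric-mean thresholds: Beta √(2·3)=2.449, Theta √(4·5)=4.472, Gamma √(4·5)=4.472, Alpha √(7·8)=7.483, Epsilon √(7·8)=7.483, Delta √(3·4)=3.464.
Each quota rounded against its threshold gives Beta 3, Theta 4, Gamma 5, Alpha 7, Epsilon 7, Delta 4 (total 30).

Beta=3, Theta=4, Gamma=5, Alpha=7, Epsilon=7, Delta=4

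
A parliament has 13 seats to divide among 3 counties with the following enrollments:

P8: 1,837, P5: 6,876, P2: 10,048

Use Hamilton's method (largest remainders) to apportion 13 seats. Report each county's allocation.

P8=1; P5=5; P2=7

Total 18761; standard divisor 18761/13 ≈ 1443.154.
Standard quotas: P8 1.2729, P5 4.7646, P2 6.9625.
Lower quotas: P8 1, P5 4, P2 6 (sum 11, leaving 2 seats).
Remainders in descending order: P2 0.9625, P5 0.7646, P8 0.2729.
The surplus seats go to P2, P5.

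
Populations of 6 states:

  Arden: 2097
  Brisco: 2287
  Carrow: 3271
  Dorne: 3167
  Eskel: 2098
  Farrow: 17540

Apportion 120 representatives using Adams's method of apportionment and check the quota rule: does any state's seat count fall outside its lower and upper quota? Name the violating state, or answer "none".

Standard quotas: Arden 8.261, Brisco 9.010, Carrow 12.886, Dorne 12.477, Eskel 8.265, Farrow 69.100.
Adams allocation: Arden 9, Brisco 9, Carrow 13, Dorne 13, Eskel 9, Farrow 67.
Farrow has quota 69.100 (lower 69, upper 70) but receives 67 — outside the quota interval.

Farrow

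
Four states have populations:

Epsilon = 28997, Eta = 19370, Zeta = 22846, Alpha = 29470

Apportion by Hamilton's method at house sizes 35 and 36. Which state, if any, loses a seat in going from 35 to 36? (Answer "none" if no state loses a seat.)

none

At 35 seats: Epsilon 10, Eta 7, Zeta 8, Alpha 10.
At 36 seats: Epsilon 10, Eta 7, Zeta 8, Alpha 11.
No state's allocation decreased.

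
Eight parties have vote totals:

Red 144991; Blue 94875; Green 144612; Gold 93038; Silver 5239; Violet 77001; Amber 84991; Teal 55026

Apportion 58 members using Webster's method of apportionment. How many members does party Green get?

12

Standard divisor 699773/58 ≈ 12065.052; standard quotas: Red 12.017, Blue 7.864, Green 11.986, Gold 7.711, Silver 0.434, Violet 6.382, Amber 7.044, Teal 4.561.
Rounding to the nearest integer gives Red 12, Blue 8, Green 12, Gold 8, Silver 0, Violet 6, Amber 7, Teal 5 — total 58, matching the house size, so no adjustment is needed.
Green receives 12.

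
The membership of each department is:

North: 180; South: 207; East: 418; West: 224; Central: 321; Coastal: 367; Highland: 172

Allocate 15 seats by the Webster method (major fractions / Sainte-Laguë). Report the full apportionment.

Standard divisor 1889/15 ≈ 125.933; standard quotas: North 1.429, South 1.644, East 3.319, West 1.779, Central 2.549, Coastal 2.914, Highland 1.366.
Rounding to the nearest integer gives North 1, South 2, East 3, West 2, Central 3, Coastal 3, Highland 1 — total 15, matching the house size, so no adjustment is needed.

North 1, South 2, East 3, West 2, Central 3, Coastal 3, Highland 1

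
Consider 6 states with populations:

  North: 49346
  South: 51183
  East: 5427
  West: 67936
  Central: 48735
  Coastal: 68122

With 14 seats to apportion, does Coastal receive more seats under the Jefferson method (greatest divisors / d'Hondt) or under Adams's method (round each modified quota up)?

Jefferson

Jefferson: North 2, South 3, East 0, West 3, Central 2, Coastal 4.
Adams: North 2, South 3, East 1, West 3, Central 2, Coastal 3.
Coastal gets 4 under Jefferson and 3 under Adams.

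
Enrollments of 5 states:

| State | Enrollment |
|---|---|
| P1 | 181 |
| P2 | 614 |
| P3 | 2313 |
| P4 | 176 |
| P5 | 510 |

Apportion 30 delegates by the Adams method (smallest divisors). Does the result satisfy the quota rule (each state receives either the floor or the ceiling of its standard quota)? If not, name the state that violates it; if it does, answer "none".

Standard quotas: P1 1.431, P2 4.855, P3 18.289, P4 1.392, P5 4.033.
Adams allocation: P1 2, P2 5, P3 17, P4 2, P5 4.
P3 has quota 18.289 (lower 18, upper 19) but receives 17 — outside the quota interval.

P3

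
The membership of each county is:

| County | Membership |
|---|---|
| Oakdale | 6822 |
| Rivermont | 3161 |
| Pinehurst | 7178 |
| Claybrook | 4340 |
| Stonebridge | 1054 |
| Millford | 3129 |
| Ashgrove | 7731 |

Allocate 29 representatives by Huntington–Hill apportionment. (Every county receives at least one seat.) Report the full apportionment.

With divisor 1219: modified quotas Oakdale 5.596, Rivermont 2.593, Pinehurst 5.888, Claybrook 3.560, Stonebridge 0.865, Millford 2.567, Ashgrove 6.342.
Geometric-mean thresholds: Oakdale √(5·6)=5.477, Rivermont √(2·3)=2.449, Pinehurst √(5·6)=5.477, Claybrook √(3·4)=3.464, Stonebridge (min 1), Millford √(2·3)=2.449, Ashgrove √(6·7)=6.481.
Each quota rounded against its threshold gives Oakdale 6, Rivermont 3, Pinehurst 6, Claybrook 4, Stonebridge 1, Millford 3, Ashgrove 6 (total 29).

Oakdale 6; Rivermont 3; Pinehurst 6; Claybrook 4; Stonebridge 1; Millford 3; Ashgrove 6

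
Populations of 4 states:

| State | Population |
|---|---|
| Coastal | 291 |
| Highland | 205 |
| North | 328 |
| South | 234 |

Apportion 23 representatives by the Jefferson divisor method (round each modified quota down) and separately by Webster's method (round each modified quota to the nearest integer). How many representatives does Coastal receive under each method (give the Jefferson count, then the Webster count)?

Jefferson: Coastal 7, Highland 4, North 7, South 5.
Webster: Coastal 6, Highland 5, North 7, South 5.
Coastal gets 7 under Jefferson and 6 under Webster.

7 and 6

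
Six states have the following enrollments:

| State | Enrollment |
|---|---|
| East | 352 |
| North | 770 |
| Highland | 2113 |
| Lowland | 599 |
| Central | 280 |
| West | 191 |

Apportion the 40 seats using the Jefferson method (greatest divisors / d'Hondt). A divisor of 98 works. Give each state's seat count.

East=3, North=7, Highland=21, Lowland=6, Central=2, West=1

With modified divisor 98: modified quotas East 3.592, North 7.857, Highland 21.561, Lowland 6.112, Central 2.857, West 1.949.
Rounding down: East 3, North 7, Highland 21, Lowland 6, Central 2, West 1 (total 40).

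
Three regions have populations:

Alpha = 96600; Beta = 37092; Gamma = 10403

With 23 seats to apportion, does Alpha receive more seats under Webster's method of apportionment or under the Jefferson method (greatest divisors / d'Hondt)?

Jefferson

Webster: Alpha 15, Beta 6, Gamma 2.
Jefferson: Alpha 16, Beta 6, Gamma 1.
Alpha gets 15 under Webster and 16 under Jefferson.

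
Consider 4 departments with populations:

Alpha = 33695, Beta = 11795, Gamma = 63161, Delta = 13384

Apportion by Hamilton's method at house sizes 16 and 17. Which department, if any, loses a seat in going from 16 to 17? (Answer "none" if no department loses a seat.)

At 16 seats: Alpha 4, Beta 2, Gamma 8, Delta 2.
At 17 seats: Alpha 5, Beta 1, Gamma 9, Delta 2.
Beta drops from 2 to 1.

Beta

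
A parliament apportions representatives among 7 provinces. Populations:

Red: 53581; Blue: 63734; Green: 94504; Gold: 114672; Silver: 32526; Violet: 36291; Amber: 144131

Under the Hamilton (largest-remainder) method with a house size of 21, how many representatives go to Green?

Standard divisor: 539439 ÷ 21 ≈ 25687.571.
Standard quotas: Red 2.0859, Blue 2.4811, Green 3.6790, Gold 4.4641, Silver 1.2662, Violet 1.4128, Amber 5.6109.
Lower quotas: Red 2, Blue 2, Green 3, Gold 4, Silver 1, Violet 1, Amber 5 (sum 18, leaving 3 seats).
Remainders in descending order: Green 0.6790, Amber 0.6109, Blue 0.4811, Gold 0.4641, Violet 0.4128, Silver 0.2662, Red 0.0859.
The surplus seats go to Green, Amber, Blue.
Green receives 4.

4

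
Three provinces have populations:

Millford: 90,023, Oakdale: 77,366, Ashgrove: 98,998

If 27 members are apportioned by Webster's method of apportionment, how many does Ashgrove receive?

10

Standard divisor 266387/27 ≈ 9866.185; standard quotas: Millford 9.124, Oakdale 7.842, Ashgrove 10.034.
Rounding to the nearest integer gives Millford 9, Oakdale 8, Ashgrove 10 — total 27, matching the house size, so no adjustment is needed.
Ashgrove receives 10.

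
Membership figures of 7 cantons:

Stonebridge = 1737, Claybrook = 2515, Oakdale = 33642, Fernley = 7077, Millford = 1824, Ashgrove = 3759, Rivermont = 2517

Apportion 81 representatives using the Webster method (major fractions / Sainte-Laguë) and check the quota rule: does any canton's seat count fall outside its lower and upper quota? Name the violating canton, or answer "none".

Oakdale

Standard quotas: Stonebridge 2.651, Claybrook 3.839, Oakdale 51.346, Fernley 10.801, Millford 2.784, Ashgrove 5.737, Rivermont 3.842.
Webster allocation: Stonebridge 3, Claybrook 4, Oakdale 50, Fernley 11, Millford 3, Ashgrove 6, Rivermont 4.
Oakdale has quota 51.346 (lower 51, upper 52) but receives 50 — outside the quota interval.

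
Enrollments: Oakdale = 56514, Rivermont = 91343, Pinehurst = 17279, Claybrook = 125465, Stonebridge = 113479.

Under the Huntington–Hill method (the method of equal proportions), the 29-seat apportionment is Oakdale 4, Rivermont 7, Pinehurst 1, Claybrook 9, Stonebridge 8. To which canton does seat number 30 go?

Stonebridge

Priority for the next seat is population ÷ (√(s·(s+1))).
Priorities: Oakdale 12636.915, Rivermont 12206.222, Pinehurst 12218.098, Claybrook 13225.172, Stonebridge 13373.628.
Highest priority: Stonebridge.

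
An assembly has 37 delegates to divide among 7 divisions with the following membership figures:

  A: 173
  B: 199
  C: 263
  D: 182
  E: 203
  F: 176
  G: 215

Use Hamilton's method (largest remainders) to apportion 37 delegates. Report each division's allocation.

A: 4; B: 5; C: 7; D: 5; E: 5; F: 5; G: 6

Total 1411; standard divisor 1411/37 ≈ 38.135.
Standard quotas: A 4.536, B 5.218, C 6.897, D 4.773, E 5.323, F 4.615, G 5.638.
Lower quotas: A 4, B 5, C 6, D 4, E 5, F 4, G 5 (sum 33, leaving 4 seats).
Remainders in descending order: C 0.897, D 0.773, G 0.638, F 0.615, A 0.536, E 0.323, B 0.218.
Largest remainders: C, D, G, F receive the extra seats.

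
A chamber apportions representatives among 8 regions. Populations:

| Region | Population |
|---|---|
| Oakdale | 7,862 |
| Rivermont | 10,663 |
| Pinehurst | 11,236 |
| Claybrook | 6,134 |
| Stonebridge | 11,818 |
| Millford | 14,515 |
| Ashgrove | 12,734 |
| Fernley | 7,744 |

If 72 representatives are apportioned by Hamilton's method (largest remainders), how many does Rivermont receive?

The standard divisor is 82706/72 ≈ 1148.694.
Standard quotas: Oakdale 6.8443, Rivermont 9.2827, Pinehurst 9.7815, Claybrook 5.3400, Stonebridge 10.2882, Millford 12.6361, Ashgrove 11.0856, Fernley 6.7416.
Lower quotas: Oakdale 6, Rivermont 9, Pinehurst 9, Claybrook 5, Stonebridge 10, Millford 12, Ashgrove 11, Fernley 6 (sum 68, leaving 4 seats).
Remainders in descending order: Oakdale 0.8443, Pinehurst 0.7815, Fernley 0.7416, Millford 0.6361, Claybrook 0.3400, Stonebridge 0.2882, Rivermont 0.2827, Ashgrove 0.0856.
Largest remainders: Oakdale, Pinehurst, Fernley, Millford receive the extra seats.
Rivermont receives 9.

9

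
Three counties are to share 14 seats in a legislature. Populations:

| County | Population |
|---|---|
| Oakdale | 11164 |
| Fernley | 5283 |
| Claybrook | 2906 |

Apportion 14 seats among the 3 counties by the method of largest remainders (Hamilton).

Oakdale=8; Fernley=4; Claybrook=2

Standard divisor: 19353 ÷ 14 ≈ 1382.357.
Standard quotas: Oakdale 8.0761, Fernley 3.8217, Claybrook 2.1022.
Lower quotas: Oakdale 8, Fernley 3, Claybrook 2 (sum 13, leaving 1 seat).
Remainders in descending order: Fernley 0.8217, Claybrook 0.1022, Oakdale 0.0761.
The surplus seat goes to Fernley.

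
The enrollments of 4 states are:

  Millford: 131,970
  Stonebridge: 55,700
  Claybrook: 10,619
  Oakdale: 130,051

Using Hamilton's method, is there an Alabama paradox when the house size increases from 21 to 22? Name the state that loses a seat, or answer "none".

Claybrook

At 21 seats: Millford 8, Stonebridge 4, Claybrook 1, Oakdale 8.
At 22 seats: Millford 9, Stonebridge 4, Claybrook 0, Oakdale 9.
Claybrook drops from 1 to 0.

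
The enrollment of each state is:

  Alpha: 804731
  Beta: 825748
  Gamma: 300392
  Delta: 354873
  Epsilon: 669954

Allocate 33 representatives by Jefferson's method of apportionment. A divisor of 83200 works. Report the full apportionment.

With modified divisor 83200: modified quotas Alpha 9.672, Beta 9.925, Gamma 3.610, Delta 4.265, Epsilon 8.052.
Rounding down: Alpha 9, Beta 9, Gamma 3, Delta 4, Epsilon 8 (total 33).

Alpha: 9, Beta: 9, Gamma: 3, Delta: 4, Epsilon: 8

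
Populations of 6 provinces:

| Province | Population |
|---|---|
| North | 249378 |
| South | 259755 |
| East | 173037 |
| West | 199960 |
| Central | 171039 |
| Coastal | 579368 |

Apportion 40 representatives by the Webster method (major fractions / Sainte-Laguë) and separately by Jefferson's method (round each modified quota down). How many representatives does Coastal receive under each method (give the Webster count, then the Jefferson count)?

14 and 15

Webster: North 6, South 7, East 4, West 5, Central 4, Coastal 14.
Jefferson: North 6, South 6, East 4, West 5, Central 4, Coastal 15.
Coastal gets 14 under Webster and 15 under Jefferson.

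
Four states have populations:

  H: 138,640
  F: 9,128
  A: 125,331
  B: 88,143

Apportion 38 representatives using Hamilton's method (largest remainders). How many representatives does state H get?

15

Standard divisor: 361242 ÷ 38 ≈ 9506.368.
Standard quotas: H 14.5839, F 0.9602, A 13.1839, B 9.2720.
Lower quotas: H 14, F 0, A 13, B 9 (sum 36, leaving 2 seats).
Remainders in descending order: F 0.9602, H 0.5839, B 0.2720, A 0.1839.
The surplus seats go to F, H.
H receives 15.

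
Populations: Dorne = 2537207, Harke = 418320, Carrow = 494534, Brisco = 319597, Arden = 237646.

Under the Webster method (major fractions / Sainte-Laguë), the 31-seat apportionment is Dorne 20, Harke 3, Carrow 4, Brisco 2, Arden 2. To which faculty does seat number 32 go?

Brisco

Priority for the next seat is population ÷ (current seats + 0.5).
Priorities: Dorne 123766.195, Harke 119520.000, Carrow 109896.444, Brisco 127838.800, Arden 95058.400.
Highest priority: Brisco.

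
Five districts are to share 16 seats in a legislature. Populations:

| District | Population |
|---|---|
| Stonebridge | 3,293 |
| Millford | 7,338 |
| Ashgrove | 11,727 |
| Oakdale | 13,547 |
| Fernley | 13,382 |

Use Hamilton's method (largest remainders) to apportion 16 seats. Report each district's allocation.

Stonebridge=1, Millford=2, Ashgrove=4, Oakdale=5, Fernley=4

The standard divisor is 49287/16 ≈ 3080.438.
Standard quotas: Stonebridge 1.0690, Millford 2.3821, Ashgrove 3.8069, Oakdale 4.3978, Fernley 4.3442.
Lower quotas: Stonebridge 1, Millford 2, Ashgrove 3, Oakdale 4, Fernley 4 (sum 14, leaving 2 seats).
Remainders in descending order: Ashgrove 0.8069, Oakdale 0.3978, Millford 0.3821, Fernley 0.3442, Stonebridge 0.0690.
Largest remainders: Ashgrove, Oakdale receive the extra seats.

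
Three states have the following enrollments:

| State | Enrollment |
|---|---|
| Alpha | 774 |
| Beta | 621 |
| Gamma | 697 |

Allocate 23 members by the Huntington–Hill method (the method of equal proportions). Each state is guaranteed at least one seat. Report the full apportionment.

With divisor 92: modified quotas Alpha 8.413, Beta 6.750, Gamma 7.576.
Geometric-mean thresholds: Alpha √(8·9)=8.485, Beta √(6·7)=6.481, Gamma √(7·8)=7.483.
Each quota rounded against its threshold gives Alpha 8, Beta 7, Gamma 8 (total 23).

Alpha: 8, Beta: 7, Gamma: 8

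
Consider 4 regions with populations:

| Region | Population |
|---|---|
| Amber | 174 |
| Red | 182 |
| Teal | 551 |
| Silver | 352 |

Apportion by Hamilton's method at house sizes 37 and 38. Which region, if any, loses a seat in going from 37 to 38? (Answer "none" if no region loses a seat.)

Red

At 37 seats: Amber 5, Red 6, Teal 16, Silver 10.
At 38 seats: Amber 5, Red 5, Teal 17, Silver 11.
Red drops from 6 to 5.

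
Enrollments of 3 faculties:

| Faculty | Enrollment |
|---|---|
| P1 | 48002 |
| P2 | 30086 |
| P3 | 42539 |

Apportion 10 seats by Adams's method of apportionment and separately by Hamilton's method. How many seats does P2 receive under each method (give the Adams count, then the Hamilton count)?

3 and 2

Adams: P1 4, P2 3, P3 3.
Hamilton: P1 4, P2 2, P3 4.
P2 gets 3 under Adams and 2 under Hamilton.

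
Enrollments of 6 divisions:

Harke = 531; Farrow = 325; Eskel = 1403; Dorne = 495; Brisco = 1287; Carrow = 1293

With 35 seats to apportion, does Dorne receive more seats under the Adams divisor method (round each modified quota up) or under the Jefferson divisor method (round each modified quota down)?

Adams: Harke 4, Farrow 2, Eskel 9, Dorne 4, Brisco 8, Carrow 8.
Jefferson: Harke 3, Farrow 2, Eskel 9, Dorne 3, Brisco 9, Carrow 9.
Dorne gets 4 under Adams and 3 under Jefferson.

Adams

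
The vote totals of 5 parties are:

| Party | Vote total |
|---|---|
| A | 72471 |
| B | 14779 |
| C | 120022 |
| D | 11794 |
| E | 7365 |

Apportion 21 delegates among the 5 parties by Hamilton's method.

Standard divisor: 226431 ÷ 21 ≈ 10782.429.
Standard quotas: A 6.7212, B 1.3707, C 11.1313, D 1.0938, E 0.6831.
Lower quotas: A 6, B 1, C 11, D 1, E 0 (sum 19, leaving 2 seats).
Remainders in descending order: A 0.7212, E 0.6831, B 0.3707, C 0.1313, D 0.0938.
Largest remainders: A, E receive the extra seats.

A 7, B 1, C 11, D 1, E 1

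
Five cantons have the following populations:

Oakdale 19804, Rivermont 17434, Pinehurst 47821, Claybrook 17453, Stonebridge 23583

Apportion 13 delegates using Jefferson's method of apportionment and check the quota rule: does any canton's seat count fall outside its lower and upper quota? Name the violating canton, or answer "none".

none

Standard quotas: Oakdale 2.042, Rivermont 1.797, Pinehurst 4.930, Claybrook 1.799, Stonebridge 2.431.
Jefferson allocation: Oakdale 2, Rivermont 2, Pinehurst 5, Claybrook 2, Stonebridge 2.
Every allocation lies between the lower and upper quota.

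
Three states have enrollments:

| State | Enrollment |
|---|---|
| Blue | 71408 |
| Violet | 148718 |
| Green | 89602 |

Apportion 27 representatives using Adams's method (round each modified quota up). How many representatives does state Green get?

8

Standard divisor 309728/27 ≈ 11471.407; standard quotas: Blue 6.225, Violet 12.964, Green 7.811.
Rounding up gives 7, 13, 8 = 28 seats, so the divisor must be adjusted.
With modified divisor 12100: modified quotas Blue 5.901, Violet 12.291, Green 7.405.
Rounding up: Blue 6, Violet 13, Green 8 (total 27).
Green receives 8.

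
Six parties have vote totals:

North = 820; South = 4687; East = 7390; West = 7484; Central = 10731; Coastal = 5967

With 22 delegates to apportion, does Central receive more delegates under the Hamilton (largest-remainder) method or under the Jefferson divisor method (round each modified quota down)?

Hamilton: North 1, South 3, East 4, West 4, Central 6, Coastal 4.
Jefferson: North 0, South 3, East 4, West 5, Central 7, Coastal 3.
Central gets 6 under Hamilton and 7 under Jefferson.

Jefferson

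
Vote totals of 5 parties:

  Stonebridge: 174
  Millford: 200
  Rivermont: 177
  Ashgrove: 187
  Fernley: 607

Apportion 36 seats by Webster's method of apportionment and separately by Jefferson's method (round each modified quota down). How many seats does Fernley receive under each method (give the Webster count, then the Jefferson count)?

Webster: Stonebridge 5, Millford 5, Rivermont 5, Ashgrove 5, Fernley 16.
Jefferson: Stonebridge 4, Millford 5, Rivermont 5, Ashgrove 5, Fernley 17.
Fernley gets 16 under Webster and 17 under Jefferson.

16 and 17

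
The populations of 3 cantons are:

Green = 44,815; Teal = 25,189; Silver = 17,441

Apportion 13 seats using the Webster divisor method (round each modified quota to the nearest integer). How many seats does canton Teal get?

Standard divisor 87445/13 ≈ 6726.538; standard quotas: Green 6.662, Teal 3.745, Silver 2.593.
Rounding to the nearest integer gives 7, 4, 3 = 14 seats, so the divisor must be adjusted.
With modified divisor 6919.15: modified quotas Green 6.477, Teal 3.640, Silver 2.521.
Rounding to the nearest integer: Green 6, Teal 4, Silver 3 (total 13).
Teal receives 4.

4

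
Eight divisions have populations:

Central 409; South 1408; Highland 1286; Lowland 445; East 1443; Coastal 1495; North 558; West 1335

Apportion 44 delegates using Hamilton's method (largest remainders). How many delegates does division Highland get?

7

Standard divisor: 8379 ÷ 44 ≈ 190.432.
Standard quotas: Central 2.148, South 7.394, Highland 6.753, Lowland 2.337, East 7.578, Coastal 7.851, North 2.930, West 7.010.
Lower quotas: Central 2, South 7, Highland 6, Lowland 2, East 7, Coastal 7, North 2, West 7 (sum 40, leaving 4 seats).
Remainders in descending order: North 0.930, Coastal 0.851, Highland 0.753, East 0.578, South 0.394, Lowland 0.337, Central 0.148, West 0.010.
Largest remainders: North, Coastal, Highland, East receive the extra seats.
Highland receives 7.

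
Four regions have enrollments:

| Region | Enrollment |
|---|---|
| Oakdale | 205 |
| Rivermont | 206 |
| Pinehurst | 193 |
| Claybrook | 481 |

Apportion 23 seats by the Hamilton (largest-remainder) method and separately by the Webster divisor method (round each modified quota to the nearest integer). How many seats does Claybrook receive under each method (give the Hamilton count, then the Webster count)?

Hamilton: Oakdale 4, Rivermont 5, Pinehurst 4, Claybrook 10.
Webster: Oakdale 4, Rivermont 4, Pinehurst 4, Claybrook 11.
Claybrook gets 10 under Hamilton and 11 under Webster.

10 and 11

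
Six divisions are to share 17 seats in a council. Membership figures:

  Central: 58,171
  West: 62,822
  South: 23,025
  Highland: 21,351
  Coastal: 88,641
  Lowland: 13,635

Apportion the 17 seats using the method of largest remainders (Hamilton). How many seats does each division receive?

Total 267645; standard divisor 267645/17 ≈ 15743.824.
Standard quotas: Central 3.6948, West 3.9903, South 1.4625, Highland 1.3562, Coastal 5.6302, Lowland 0.8661.
Lower quotas: Central 3, West 3, South 1, Highland 1, Coastal 5, Lowland 0 (sum 13, leaving 4 seats).
Remainders in descending order: West 0.9903, Lowland 0.8661, Central 0.6948, Coastal 0.6302, South 0.4625, Highland 0.3562.
Largest remainders: West, Lowland, Central, Coastal receive the extra seats.

Central: 4; West: 4; South: 1; Highland: 1; Coastal: 6; Lowland: 1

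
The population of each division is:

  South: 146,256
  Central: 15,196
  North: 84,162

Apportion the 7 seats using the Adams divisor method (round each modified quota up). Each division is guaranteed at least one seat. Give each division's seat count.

South: 4; Central: 1; North: 2

Standard divisor 245614/7 ≈ 35087.714; standard quotas: South 4.168, Central 0.433, North 2.399.
Rounding up gives 5, 1, 3 = 9 seats, so the divisor must be adjusted.
With modified divisor 45400: modified quotas South 3.221, Central 0.335, North 1.854.
Rounding up: South 4, Central 1, North 2 (total 7).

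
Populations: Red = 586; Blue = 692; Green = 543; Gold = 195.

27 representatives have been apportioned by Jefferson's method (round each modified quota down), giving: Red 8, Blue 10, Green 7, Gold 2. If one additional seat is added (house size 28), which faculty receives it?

Priority for the next seat is population ÷ (current seats + 1).
Priorities: Red 65.111, Blue 62.909, Green 67.875, Gold 65.000.
Highest priority: Green.

Green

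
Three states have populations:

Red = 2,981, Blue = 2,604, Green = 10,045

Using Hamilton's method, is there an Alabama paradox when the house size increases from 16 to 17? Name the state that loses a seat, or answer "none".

At 16 seats: Red 3, Blue 3, Green 10.
At 17 seats: Red 3, Blue 3, Green 11.
No state's allocation decreased.

none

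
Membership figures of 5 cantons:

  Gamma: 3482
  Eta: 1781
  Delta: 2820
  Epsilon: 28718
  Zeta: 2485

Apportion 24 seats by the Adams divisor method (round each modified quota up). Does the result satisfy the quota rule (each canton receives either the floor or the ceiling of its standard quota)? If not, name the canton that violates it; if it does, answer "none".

none

Standard quotas: Gamma 2.127, Eta 1.088, Delta 1.723, Epsilon 17.544, Zeta 1.518.
Adams allocation: Gamma 2, Eta 1, Delta 2, Epsilon 17, Zeta 2.
Every allocation lies between the lower and upper quota.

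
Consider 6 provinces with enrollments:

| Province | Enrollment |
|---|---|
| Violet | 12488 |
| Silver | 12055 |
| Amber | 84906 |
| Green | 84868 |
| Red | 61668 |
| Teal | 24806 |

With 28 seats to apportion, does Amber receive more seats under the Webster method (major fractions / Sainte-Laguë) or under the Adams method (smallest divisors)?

Webster: Violet 1, Silver 1, Amber 9, Green 9, Red 6, Teal 2.
Adams: Violet 2, Silver 1, Amber 8, Green 8, Red 6, Teal 3.
Amber gets 9 under Webster and 8 under Adams.

Webster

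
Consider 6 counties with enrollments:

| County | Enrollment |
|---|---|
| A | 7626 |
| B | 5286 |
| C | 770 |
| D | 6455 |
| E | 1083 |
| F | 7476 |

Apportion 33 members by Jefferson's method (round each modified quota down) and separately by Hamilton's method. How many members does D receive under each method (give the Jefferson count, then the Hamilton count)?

8 and 7

Jefferson: A 9, B 6, C 0, D 8, E 1, F 9.
Hamilton: A 9, B 6, C 1, D 7, E 1, F 9.
D gets 8 under Jefferson and 7 under Hamilton.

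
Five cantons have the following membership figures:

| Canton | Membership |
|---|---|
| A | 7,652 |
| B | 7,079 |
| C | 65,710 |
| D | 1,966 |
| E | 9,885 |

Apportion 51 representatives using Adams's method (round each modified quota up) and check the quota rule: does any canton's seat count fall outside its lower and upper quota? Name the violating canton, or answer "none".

C

Standard quotas: A 4.228, B 3.912, C 36.311, D 1.086, E 5.462.
Adams allocation: A 4, B 4, C 35, D 2, E 6.
C has quota 36.311 (lower 36, upper 37) but receives 35 — outside the quota interval.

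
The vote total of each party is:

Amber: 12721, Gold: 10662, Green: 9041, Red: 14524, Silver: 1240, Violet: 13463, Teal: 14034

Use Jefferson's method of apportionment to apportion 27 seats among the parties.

Standard divisor 75685/27 ≈ 2803.148; standard quotas: Amber 4.538, Gold 3.804, Green 3.225, Red 5.181, Silver 0.442, Violet 4.803, Teal 5.007.
Rounding down gives 4, 3, 3, 5, 0, 4, 5 = 24 seats, so the divisor must be adjusted.
With modified divisor 2500: modified quotas Amber 5.088, Gold 4.265, Green 3.616, Red 5.810, Silver 0.496, Violet 5.385, Teal 5.614.
Rounding down: Amber 5, Gold 4, Green 3, Red 5, Silver 0, Violet 5, Teal 5 (total 27).

Amber 5, Gold 4, Green 3, Red 5, Silver 0, Violet 5, Teal 5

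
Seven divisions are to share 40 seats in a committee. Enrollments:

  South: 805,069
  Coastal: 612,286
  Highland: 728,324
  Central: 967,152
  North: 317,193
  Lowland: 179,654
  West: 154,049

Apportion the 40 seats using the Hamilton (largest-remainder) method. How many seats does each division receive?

South: 9, Coastal: 6, Highland: 8, Central: 10, North: 3, Lowland: 2, West: 2

Standard divisor: 3763727 ÷ 40 ≈ 94093.175.
Standard quotas: South 8.5561, Coastal 6.5072, Highland 7.7405, Central 10.2787, North 3.3711, Lowland 1.9093, West 1.6372.
Lower quotas: South 8, Coastal 6, Highland 7, Central 10, North 3, Lowland 1, West 1 (sum 36, leaving 4 seats).
Remainders in descending order: Lowland 0.9093, Highland 0.7405, West 0.6372, South 0.5561, Coastal 0.5072, North 0.3711, Central 0.2787.
The surplus seats go to Lowland, Highland, West, South.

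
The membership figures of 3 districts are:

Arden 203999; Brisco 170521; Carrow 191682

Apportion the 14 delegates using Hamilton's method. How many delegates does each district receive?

Total 566202; standard divisor 566202/14 = 40443.
Standard quotas: Arden 5.0441, Brisco 4.2163, Carrow 4.7396.
Lower quotas: Arden 5, Brisco 4, Carrow 4 (sum 13, leaving 1 seat).
Remainders in descending order: Carrow 0.7396, Brisco 0.2163, Arden 0.0441.
Largest remainder: Carrow receives the extra seat.

Arden 5, Brisco 4, Carrow 5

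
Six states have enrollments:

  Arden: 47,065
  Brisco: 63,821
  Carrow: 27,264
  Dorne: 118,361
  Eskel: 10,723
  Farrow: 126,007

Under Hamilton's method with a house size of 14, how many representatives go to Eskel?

0

The standard divisor is 393241/14 ≈ 28088.643.
Standard quotas: Arden 1.6756, Brisco 2.2721, Carrow 0.9706, Dorne 4.2138, Eskel 0.3818, Farrow 4.4860.
Lower quotas: Arden 1, Brisco 2, Carrow 0, Dorne 4, Eskel 0, Farrow 4 (sum 11, leaving 3 seats).
Remainders in descending order: Carrow 0.9706, Arden 0.6756, Farrow 0.4860, Eskel 0.3818, Brisco 0.2721, Dorne 0.2138.
The surplus seats go to Carrow, Arden, Farrow.
Eskel receives 0.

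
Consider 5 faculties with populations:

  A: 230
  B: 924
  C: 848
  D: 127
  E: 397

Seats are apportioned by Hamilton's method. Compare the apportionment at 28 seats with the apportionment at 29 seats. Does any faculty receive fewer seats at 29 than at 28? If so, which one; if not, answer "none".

D

At 28 seats: A 3, B 10, C 9, D 2, E 4.
At 29 seats: A 3, B 11, C 10, D 1, E 4.
D drops from 2 to 1.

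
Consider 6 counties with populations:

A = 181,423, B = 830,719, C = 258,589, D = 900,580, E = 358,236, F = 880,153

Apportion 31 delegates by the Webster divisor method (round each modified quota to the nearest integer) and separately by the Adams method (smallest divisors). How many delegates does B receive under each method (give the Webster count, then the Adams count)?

Webster: A 2, B 8, C 2, D 8, E 3, F 8.
Adams: A 2, B 7, C 3, D 8, E 3, F 8.
B gets 8 under Webster and 7 under Adams.

8 and 7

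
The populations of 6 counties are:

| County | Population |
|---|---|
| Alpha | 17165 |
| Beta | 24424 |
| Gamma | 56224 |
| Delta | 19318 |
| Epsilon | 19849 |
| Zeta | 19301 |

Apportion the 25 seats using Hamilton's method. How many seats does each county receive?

Standard divisor: 156281 ÷ 25 ≈ 6251.24.
Standard quotas: Alpha 2.7459, Beta 3.9071, Gamma 8.9941, Delta 3.0903, Epsilon 3.1752, Zeta 3.0875.
Lower quotas: Alpha 2, Beta 3, Gamma 8, Delta 3, Epsilon 3, Zeta 3 (sum 22, leaving 3 seats).
Remainders in descending order: Gamma 0.9941, Beta 0.9071, Alpha 0.7459, Epsilon 0.1752, Delta 0.0903, Zeta 0.0875.
Largest remainders: Gamma, Beta, Alpha receive the extra seats.

Alpha 3, Beta 4, Gamma 9, Delta 3, Epsilon 3, Zeta 3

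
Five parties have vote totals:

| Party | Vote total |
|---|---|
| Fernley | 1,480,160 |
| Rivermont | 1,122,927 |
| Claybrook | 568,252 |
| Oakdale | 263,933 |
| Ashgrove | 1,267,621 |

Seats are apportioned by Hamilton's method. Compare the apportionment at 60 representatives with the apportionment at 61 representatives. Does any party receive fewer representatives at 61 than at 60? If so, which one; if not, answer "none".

Oakdale

At 60 seats: Fernley 19, Rivermont 14, Claybrook 7, Oakdale 4, Ashgrove 16.
At 61 seats: Fernley 19, Rivermont 15, Claybrook 7, Oakdale 3, Ashgrove 17.
Oakdale drops from 4 to 3.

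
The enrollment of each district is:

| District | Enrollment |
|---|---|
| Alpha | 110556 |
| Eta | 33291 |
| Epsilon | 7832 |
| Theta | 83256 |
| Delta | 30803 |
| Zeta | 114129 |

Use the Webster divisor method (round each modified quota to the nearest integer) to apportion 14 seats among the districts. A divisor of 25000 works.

Alpha 4, Eta 1, Epsilon 0, Theta 3, Delta 1, Zeta 5

With modified divisor 25000: modified quotas Alpha 4.422, Eta 1.332, Epsilon 0.313, Theta 3.330, Delta 1.232, Zeta 4.565.
Rounding to the nearest integer: Alpha 4, Eta 1, Epsilon 0, Theta 3, Delta 1, Zeta 5 (total 14).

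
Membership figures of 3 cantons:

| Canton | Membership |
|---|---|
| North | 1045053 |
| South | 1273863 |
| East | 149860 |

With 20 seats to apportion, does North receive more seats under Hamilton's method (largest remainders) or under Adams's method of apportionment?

Hamilton: North 9, South 10, East 1.
Adams: North 8, South 10, East 2.
North gets 9 under Hamilton and 8 under Adams.

Hamilton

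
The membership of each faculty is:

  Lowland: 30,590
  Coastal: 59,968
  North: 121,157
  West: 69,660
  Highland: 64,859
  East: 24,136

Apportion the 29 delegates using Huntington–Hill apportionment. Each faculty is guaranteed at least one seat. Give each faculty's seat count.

Lowland 2; Coastal 5; North 10; West 5; Highland 5; East 2

With divisor 12745: modified quotas Lowland 2.400, Coastal 4.705, North 9.506, West 5.466, Highland 5.089, East 1.894.
Geometric-mean thresholds: Lowland √(2·3)=2.449, Coastal √(4·5)=4.472, North √(9·10)=9.487, West √(5·6)=5.477, Highland √(5·6)=5.477, East √(1·2)=1.414.
Each quota rounded against its threshold gives Lowland 2, Coastal 5, North 10, West 5, Highland 5, East 2 (total 29).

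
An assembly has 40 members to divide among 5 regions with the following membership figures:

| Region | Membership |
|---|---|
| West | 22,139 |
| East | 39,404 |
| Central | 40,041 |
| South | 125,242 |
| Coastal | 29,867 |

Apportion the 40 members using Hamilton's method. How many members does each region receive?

Standard divisor: 256693 ÷ 40 ≈ 6417.325.
Standard quotas: West 3.4499, East 6.1403, Central 6.2395, South 19.5162, Coastal 4.6541.
Lower quotas: West 3, East 6, Central 6, South 19, Coastal 4 (sum 38, leaving 2 seats).
Remainders in descending order: Coastal 0.6541, South 0.5162, West 0.4499, Central 0.2395, East 0.1403.
The surplus seats go to Coastal, South.

West=3; East=6; Central=6; South=20; Coastal=5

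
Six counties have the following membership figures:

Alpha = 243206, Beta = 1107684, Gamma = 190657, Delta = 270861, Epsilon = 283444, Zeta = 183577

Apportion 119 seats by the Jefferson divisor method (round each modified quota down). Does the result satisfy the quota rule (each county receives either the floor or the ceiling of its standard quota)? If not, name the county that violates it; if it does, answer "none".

Standard quotas: Alpha 12.697, Beta 57.828, Gamma 9.953, Delta 14.141, Epsilon 14.797, Zeta 9.584.
Jefferson allocation: Alpha 12, Beta 59, Gamma 10, Delta 14, Epsilon 15, Zeta 9.
Beta has quota 57.828 (lower 57, upper 58) but receives 59 — outside the quota interval.

Beta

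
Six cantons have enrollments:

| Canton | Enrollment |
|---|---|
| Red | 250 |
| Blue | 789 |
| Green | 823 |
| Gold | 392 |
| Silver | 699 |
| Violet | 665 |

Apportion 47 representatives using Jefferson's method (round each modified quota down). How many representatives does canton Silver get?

Standard divisor 3618/47 ≈ 76.979; standard quotas: Red 3.248, Blue 10.250, Green 10.691, Gold 5.092, Silver 9.080, Violet 8.639.
Rounding down gives 3, 10, 10, 5, 9, 8 = 45 seats, so the divisor must be adjusted.
With modified divisor 73: modified quotas Red 3.425, Blue 10.808, Green 11.274, Gold 5.370, Silver 9.575, Violet 9.110.
Rounding down: Red 3, Blue 10, Green 11, Gold 5, Silver 9, Violet 9 (total 47).
Silver receives 9.

9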